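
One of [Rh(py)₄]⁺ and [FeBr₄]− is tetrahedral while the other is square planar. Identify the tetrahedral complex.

[FeBr₄]−

For [Rh(py)₄]⁺: Summing ligand charges against the +1 overall charge gives an oxidation state of +1 for rhodium. Rhodium is a group-9 element; Rh(I) is therefore d⁸. A 4d d⁸ ion has a large crystal-field splitting; square planar leaves the high-energy d_{x²−y²} orbital empty and maximises CFSE. → square planar.
For [FeBr₄]−: Summing ligand charges against the −1 overall charge gives an oxidation state of +3 for iron. Group 8 minus oxidation state 3 gives a d⁵ configuration. A high-spin d⁵ ion has zero CFSE in either geometry, so four ligands adopt the sterically favoured tetrahedral geometry. → tetrahedral.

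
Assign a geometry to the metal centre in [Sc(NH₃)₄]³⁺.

Ligand charges: ammonia is neutral. With an overall charge of +3 the scandium centre must be in the +3 oxidation state.
Scandium is a group-3 element; Sc(III) is therefore d⁰.
Coordination number: 4.
A d⁰ ion has no crystal-field stabilisation preference between square planar and tetrahedral, so four ligands adopt the sterically favoured tetrahedral geometry.

tetrahedral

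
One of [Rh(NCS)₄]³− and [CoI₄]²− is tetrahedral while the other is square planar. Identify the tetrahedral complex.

For [Rh(NCS)₄]³−: Summing ligand charges against the −3 overall charge gives an oxidation state of +1 for rhodium. Rh sits in group 9, so the d-electron count is 9 − 1 = 8. A 4d d⁸ ion has a large crystal-field splitting; square planar leaves the high-energy d_{x²−y²} orbital empty and maximises CFSE. → square planar.
For [CoI₄]²−: Ligand charges: each iodide is −1. With an overall charge of −2 the cobalt centre must be in the +2 oxidation state. Co sits in group 9, so the d-electron count is 9 − 2 = 7. For a high-spin 3d d⁷ ion with weak-field ligands the small Δₜ gives little square-planar CFSE advantage, so four ligands adopt the sterically favoured tetrahedral geometry. → tetrahedral.

[CoI₄]²−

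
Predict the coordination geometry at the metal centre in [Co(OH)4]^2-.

tetrahedral

Summing ligand charges against the −2 overall charge gives an oxidation state of +2 for cobalt.
Co sits in group 9, so the d-electron count is 9 − 2 = 7.
Coordination number: 4.
Hydroxide is a weak-field ligand.
For a high-spin 3d d⁷ ion with weak-field ligands the small Δₜ gives little square-planar CFSE advantage, so four ligands adopt the sterically favoured tetrahedral geometry.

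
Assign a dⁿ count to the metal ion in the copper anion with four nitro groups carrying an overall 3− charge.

Ligand charges: each nitro (N-bound nitrite) is −1. With an overall charge of −3 the copper centre must be in the +1 oxidation state.
Copper is a group-11 element; Cu(I) is therefore d¹⁰.

d¹⁰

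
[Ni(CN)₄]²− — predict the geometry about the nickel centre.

Summing ligand charges against the −2 overall charge gives an oxidation state of +2 for nickel.
Group 10 minus oxidation state 2 gives a d⁸ configuration.
Coordination number: 4.
Cyanide is a strong-field ligand (high in the spectrochemical series).
A 3d d⁸ ion with strong-field ligands gains enough CFSE to favour square planar over tetrahedral.

square planar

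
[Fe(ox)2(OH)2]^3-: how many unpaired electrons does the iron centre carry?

Ligand charges: each oxalate is −2; each hydroxide is −1. With an overall charge of −3 the iron centre must be in the +3 oxidation state.
Iron is a group-8 element; Fe(III) is therefore d⁵.
Counting donor atoms: 2×oxalate (bidentate) → 4 donors; 2×hydroxide (monodentate) → 2 donors. Coordination number = 6.
The spin state decides the count: Hydroxide and oxalate are weak-field ligands for a first-row metal, so the complex is high-spin.
An octahedral high-spin d⁵ ion is t₂g³e_g², giving 5 unpaired electrons.

5 unpaired electrons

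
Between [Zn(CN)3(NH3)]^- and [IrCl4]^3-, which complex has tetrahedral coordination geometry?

For [Zn(CN)3(NH3)]^-: Ligand charges: each cyanide is −1; ammonia is neutral. With an overall charge of −1 the zinc centre must be in the +2 oxidation state. Group 12 minus oxidation state 2 gives a d¹⁰ configuration. A d¹⁰ ion has no crystal-field stabilisation preference between square planar and tetrahedral, so four ligands adopt the sterically favoured tetrahedral geometry. → tetrahedral.
For [IrCl4]^3-: Each chloride is −1; balancing the −3 overall charge requires Ir(I). Ir sits in group 9, so the d-electron count is 9 − 1 = 8. A 5d d⁸ ion has a large crystal-field splitting; square planar leaves the high-energy d_{x²−y²} orbital empty and maximises CFSE. → square planar.

[Zn(CN)3(NH3)]^-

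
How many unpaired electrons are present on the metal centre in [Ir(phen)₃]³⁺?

0 unpaired electrons

Ligand charges: 1,10-phenanthroline is neutral. With an overall charge of +3 the iridium centre must be in the +3 oxidation state.
Ir sits in group 9, so the d-electron count is 9 − 3 = 6.
Counting donor atoms: 3×1,10-phenanthroline (bidentate) → 6 donors. Coordination number = 6.
The spin state decides the count: a 5d ion has a large Δₒ and is invariably low-spin.
An octahedral low-spin d⁶ ion is t₂g⁶e_g⁰, giving 0 unpaired electrons.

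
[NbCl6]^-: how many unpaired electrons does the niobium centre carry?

0 unpaired electrons

Ligand charges: each chloride is −1. With an overall charge of −1 the niobium centre must be in the +5 oxidation state.
Niobium is a group-5 element; Nb(V) is therefore d⁰.
In an octahedral field the d⁰ configuration is t₂g⁰e_g⁰, giving 0 unpaired electrons.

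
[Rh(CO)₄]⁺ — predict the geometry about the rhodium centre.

Ligand charges: carbonyl is neutral. With an overall charge of +1 the rhodium centre must be in the +1 oxidation state.
Group 9 minus oxidation state 1 gives a d⁸ configuration.
With 4 monodentate ligands the coordination number is 4.
A 4d d⁸ ion has a large crystal-field splitting; square planar leaves the high-energy d_{x²−y²} orbital empty and maximises CFSE.

square planar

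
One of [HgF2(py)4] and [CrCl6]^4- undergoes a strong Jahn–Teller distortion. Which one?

[CrCl6]^4-

[HgF2(py)4]: Ligand charges: each fluoride is −1; pyridine is neutral. With an overall charge of 0 the mercury centre must be in the +2 oxidation state. Mercury is a group-12 element; Hg(II) is therefore d¹⁰. The d¹⁰ configuration leaves the e_g set evenly filled (or empty) — no strong Jahn–Teller driving force.
[CrCl6]^4-: Summing ligand charges against the −4 overall charge gives an oxidation state of +2 for chromium. Cr sits in group 6, so the d-electron count is 6 − 2 = 4. Chloride is a weak-field ligand for a first-row metal, so the complex is high-spin. The t₂g³e_g¹ (high-spin) configuration has an unevenly filled e_g set; the Jahn–Teller theorem predicts a tetragonal distortion (typically axial elongation) to lift the degeneracy.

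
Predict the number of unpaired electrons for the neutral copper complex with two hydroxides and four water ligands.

1 unpaired electron

Ligand charges: each hydroxide is −1; water is neutral. With an overall charge of 0 the copper centre must be in the +2 oxidation state.
Cu sits in group 11, so the d-electron count is 11 − 2 = 9.
In an octahedral field the d⁹ configuration is t₂g⁶e_g³ (only one arrangement possible), giving 1 unpaired electron.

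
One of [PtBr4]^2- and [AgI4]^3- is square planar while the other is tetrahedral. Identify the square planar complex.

For [PtBr4]^2-: Summing ligand charges against the −2 overall charge gives an oxidation state of +2 for platinum. Platinum is a group-10 element; Pt(II) is therefore d⁸. A 5d d⁸ ion has a large crystal-field splitting; square planar leaves the high-energy d_{x²−y²} orbital empty and maximises CFSE. → square planar.
For [AgI4]^3-: Ligand charges: each iodide is −1. With an overall charge of −3 the silver centre must be in the +1 oxidation state. Silver is a group-11 element; Ag(I) is therefore d¹⁰. A d¹⁰ ion has no crystal-field stabilisation preference between square planar and tetrahedral, so four ligands adopt the sterically favoured tetrahedral geometry. → tetrahedral.

[PtBr4]^2-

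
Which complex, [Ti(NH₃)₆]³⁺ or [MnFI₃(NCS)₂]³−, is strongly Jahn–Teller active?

[MnFI₃(NCS)₂]³−

[Ti(NH₃)₆]³⁺: Summing ligand charges against the +3 overall charge gives an oxidation state of +3 for titanium. Ti sits in group 4, so the d-electron count is 4 − 3 = 1. The d¹ configuration leaves the e_g set evenly filled (or empty) — no strong Jahn–Teller driving force.
[MnFI₃(NCS)₂]³−: Summing ligand charges against the −3 overall charge gives an oxidation state of +3 for manganese. Mn sits in group 7, so the d-electron count is 7 − 3 = 4. Fluoride, iodide, and isothiocyanate are weak-field ligands for a first-row metal, so the complex is high-spin. The t₂g³e_g¹ (high-spin) configuration has an unevenly filled e_g set; the Jahn–Teller theorem predicts a tetragonal distortion (typically axial elongation) to lift the degeneracy.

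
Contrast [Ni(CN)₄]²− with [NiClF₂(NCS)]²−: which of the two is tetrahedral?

For [Ni(CN)₄]²−: Each cyanide is −1; balancing the −2 overall charge requires Ni(II). Nickel is a group-10 element; Ni(II) is therefore d⁸. Cyanide is a strong-field ligand (high in the spectrochemical series). A 3d d⁸ ion with strong-field ligands gains enough CFSE to favour square planar over tetrahedral. → square planar.
For [NiClF₂(NCS)]²−: Ligand charges: each chloride is −1; each fluoride is −1; each isothiocyanate is −1. With an overall charge of −2 the nickel centre must be in the +2 oxidation state. Group 10 minus oxidation state 2 gives a d⁸ configuration. Chloride, fluoride, and isothiocyanate are weak-field ligands. With weak-field ligands the CFSE gain from square planar is small, so a 3d d⁸ ion takes the sterically preferred tetrahedral geometry. → tetrahedral.

[NiClF₂(NCS)]²−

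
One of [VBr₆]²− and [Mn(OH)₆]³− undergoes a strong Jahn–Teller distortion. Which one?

[Mn(OH)₆]³−

[VBr₆]²−: Ligand charges: each bromide is −1. With an overall charge of −2 the vanadium centre must be in the +4 oxidation state. V sits in group 5, so the d-electron count is 5 − 4 = 1. The d¹ configuration leaves the e_g set evenly filled (or empty) — no strong Jahn–Teller driving force.
[Mn(OH)₆]³−: Ligand charges: each hydroxide is −1. With an overall charge of −3 the manganese centre must be in the +3 oxidation state. Mn sits in group 7, so the d-electron count is 7 − 3 = 4. Hydroxide is a weak-field ligand for a first-row metal, so the complex is high-spin. The t₂g³e_g¹ (high-spin) configuration has an unevenly filled e_g set; the Jahn–Teller theorem predicts a tetragonal distortion (typically axial elongation) to lift the degeneracy.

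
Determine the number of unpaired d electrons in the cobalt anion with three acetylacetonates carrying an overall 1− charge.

Summing ligand charges against the −1 overall charge gives an oxidation state of +2 for cobalt.
Co sits in group 9, so the d-electron count is 9 − 2 = 7.
Counting donor atoms: 3×acetylacetonate (bidentate) → 6 donors. Coordination number = 6.
The spin state decides the count: Acetylacetonate is a weak-field ligand for a first-row metal, so the complex is high-spin.
An octahedral high-spin d⁷ ion is t₂g⁵e_g², giving 3 unpaired electrons.

3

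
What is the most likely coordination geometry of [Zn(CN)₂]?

Ligand charges: each cyanide is −1. With an overall charge of 0 the zinc centre must be in the +2 oxidation state.
Group 12 minus oxidation state 2 gives a d¹⁰ configuration.
Coordination number: 2.
A d¹⁰ ion with only two ligands adopts a linear arrangement (sp hybridisation; no CFSE preference).

linear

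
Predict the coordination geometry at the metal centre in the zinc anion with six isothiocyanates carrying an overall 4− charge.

octahedral

Summing ligand charges against the −4 overall charge gives an oxidation state of +2 for zinc.
Zinc is a group-12 element; Zn(II) is therefore d¹⁰.
Coordination number: 6.
Six donors around a single metal centre give an octahedral coordination sphere.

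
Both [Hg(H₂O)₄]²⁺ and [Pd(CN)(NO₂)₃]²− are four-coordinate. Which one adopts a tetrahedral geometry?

For [Hg(H₂O)₄]²⁺: Ligand charges: water is neutral. With an overall charge of +2 the mercury centre must be in the +2 oxidation state. Hg sits in group 12, so the d-electron count is 12 − 2 = 10. A d¹⁰ ion has no crystal-field stabilisation preference between square planar and tetrahedral, so four ligands adopt the sterically favoured tetrahedral geometry. → tetrahedral.
For [Pd(CN)(NO₂)₃]²−: Summing ligand charges against the −2 overall charge gives an oxidation state of +2 for palladium. Pd sits in group 10, so the d-electron count is 10 − 2 = 8. A 4d d⁸ ion has a large crystal-field splitting; square planar leaves the high-energy d_{x²−y²} orbital empty and maximises CFSE. → square planar.

[Hg(H₂O)₄]²⁺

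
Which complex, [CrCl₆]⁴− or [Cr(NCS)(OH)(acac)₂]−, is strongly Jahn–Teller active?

[CrCl₆]⁴−: Each chloride is −1; balancing the −4 overall charge requires Cr(II). Chromium is a group-6 element; Cr(II) is therefore d⁴. Chloride is a weak-field ligand for a first-row metal, so the complex is high-spin. The t₂g³e_g¹ (high-spin) configuration has an unevenly filled e_g set; the Jahn–Teller theorem predicts a tetragonal distortion (typically axial elongation) to lift the degeneracy.
[Cr(NCS)(OH)(acac)₂]−: Each isothiocyanate is −1; each hydroxide is −1; each acetylacetonate is −1; balancing the −1 overall charge requires Cr(III). Chromium is a group-6 element; Cr(III) is therefore d³. The d³ configuration leaves the e_g set evenly filled (or empty) — no strong Jahn–Teller driving force.

[CrCl₆]⁴−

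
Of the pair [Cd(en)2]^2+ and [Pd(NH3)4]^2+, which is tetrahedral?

[Cd(en)2]^2+

For [Cd(en)2]^2+: Ethylenediamine is neutral; balancing the +2 overall charge requires Cd(II). Cadmium is a group-12 element; Cd(II) is therefore d¹⁰. A d¹⁰ ion has no crystal-field stabilisation preference between square planar and tetrahedral, so four ligands adopt the sterically favoured tetrahedral geometry. → tetrahedral.
For [Pd(NH3)4]^2+: Ammonia is neutral; balancing the +2 overall charge requires Pd(II). Group 10 minus oxidation state 2 gives a d⁸ configuration. A 4d d⁸ ion has a large crystal-field splitting; square planar leaves the high-energy d_{x²−y²} orbital empty and maximises CFSE. → square planar.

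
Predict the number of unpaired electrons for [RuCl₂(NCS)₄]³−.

Summing ligand charges against the −3 overall charge gives an oxidation state of +3 for ruthenium.
Ruthenium is a group-8 element; Ru(III) is therefore d⁵.
The spin state decides the count: a 4d ion has a large Δₒ and is invariably low-spin.
An octahedral low-spin d⁵ ion is t₂g⁵e_g⁰, giving 1 unpaired electron.

1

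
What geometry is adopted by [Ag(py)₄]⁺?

Summing ligand charges against the +1 overall charge gives an oxidation state of +1 for silver.
Ag sits in group 11, so the d-electron count is 11 − 1 = 10.
With 4 monodentate ligands the coordination number is 4.
A d¹⁰ ion has no crystal-field stabilisation preference between square planar and tetrahedral, so four ligands adopt the sterically favoured tetrahedral geometry.

tetrahedral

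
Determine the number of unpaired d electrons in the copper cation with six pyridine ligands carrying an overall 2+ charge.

1

Summing ligand charges against the +2 overall charge gives an oxidation state of +2 for copper.
Group 11 minus oxidation state 2 gives a d⁹ configuration.
In an octahedral field the d⁹ configuration is t₂g⁶e_g³ (only one arrangement possible), giving 1 unpaired electron.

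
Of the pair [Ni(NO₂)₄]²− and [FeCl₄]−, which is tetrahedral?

[FeCl₄]−

For [Ni(NO₂)₄]²−: Ligand charges: each nitro (N-bound nitrite) is −1. With an overall charge of −2 the nickel centre must be in the +2 oxidation state. Group 10 minus oxidation state 2 gives a d⁸ configuration. Nitro (N-bound nitrite) is a strong-field ligand (high in the spectrochemical series). A 3d d⁸ ion with strong-field ligands gains enough CFSE to favour square planar over tetrahedral. → square planar.
For [FeCl₄]−: Each chloride is −1; balancing the −1 overall charge requires Fe(III). Group 8 minus oxidation state 3 gives a d⁵ configuration. A high-spin d⁵ ion has zero CFSE in either geometry, so four ligands adopt the sterically favoured tetrahedral geometry. → tetrahedral.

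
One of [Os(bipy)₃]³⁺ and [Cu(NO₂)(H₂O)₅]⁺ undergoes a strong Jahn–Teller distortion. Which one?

[Os(bipy)₃]³⁺: 2,2′-bipyridine is neutral; balancing the +3 overall charge requires Os(III). Osmium is a group-8 element; Os(III) is therefore d⁵. A 5d ion has a large Δₒ and is invariably low-spin. The d⁵ configuration leaves the e_g set evenly filled (or empty) — no strong Jahn–Teller driving force.
[Cu(NO₂)(H₂O)₅]⁺: Each nitro (N-bound nitrite) is −1; water is neutral; balancing the +1 overall charge requires Cu(II). Group 11 minus oxidation state 2 gives a d⁹ configuration. The t₂g⁶e_g³ configuration has an unevenly filled e_g set; the Jahn–Teller theorem predicts a tetragonal distortion (typically axial elongation) to lift the degeneracy.

[Cu(NO₂)(H₂O)₅]⁺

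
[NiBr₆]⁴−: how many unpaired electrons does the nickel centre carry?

2

Ligand charges: each bromide is −1. With an overall charge of −4 the nickel centre must be in the +2 oxidation state.
Nickel is a group-10 element; Ni(II) is therefore d⁸.
In an octahedral field the d⁸ configuration is t₂g⁶e_g² (only one arrangement possible), giving 2 unpaired electrons.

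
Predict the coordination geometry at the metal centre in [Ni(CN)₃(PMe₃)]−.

square planar

Summing ligand charges against the −1 overall charge gives an oxidation state of +2 for nickel.
Nickel is a group-10 element; Ni(II) is therefore d⁸.
With 4 monodentate ligands the coordination number is 4.
Cyanide and trimethylphosphine are strong-field ligands (high in the spectrochemical series).
A 3d d⁸ ion with strong-field ligands gains enough CFSE to favour square planar over tetrahedral.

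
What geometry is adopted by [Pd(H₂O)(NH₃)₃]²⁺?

square planar

Summing ligand charges against the +2 overall charge gives an oxidation state of +2 for palladium.
Palladium is a group-10 element; Pd(II) is therefore d⁸.
With 4 monodentate ligands the coordination number is 4.
A 4d d⁸ ion has a large crystal-field splitting; square planar leaves the high-energy d_{x²−y²} orbital empty and maximises CFSE.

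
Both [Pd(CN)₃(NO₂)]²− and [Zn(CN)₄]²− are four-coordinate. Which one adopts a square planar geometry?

For [Pd(CN)₃(NO₂)]²−: Each cyanide is −1; each nitro (N-bound nitrite) is −1; balancing the −2 overall charge requires Pd(II). Group 10 minus oxidation state 2 gives a d⁸ configuration. A 4d d⁸ ion has a large crystal-field splitting; square planar leaves the high-energy d_{x²−y²} orbital empty and maximises CFSE. → square planar.
For [Zn(CN)₄]²−: Summing ligand charges against the −2 overall charge gives an oxidation state of +2 for zinc. Zinc is a group-12 element; Zn(II) is therefore d¹⁰. A d¹⁰ ion has no crystal-field stabilisation preference between square planar and tetrahedral, so four ligands adopt the sterically favoured tetrahedral geometry. → tetrahedral.

[Pd(CN)₃(NO₂)]²−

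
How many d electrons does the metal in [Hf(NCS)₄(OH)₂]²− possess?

d0

Summing ligand charges against the −2 overall charge gives an oxidation state of +4 for hafnium.
Group 4 minus oxidation state 4 gives a d⁰ configuration.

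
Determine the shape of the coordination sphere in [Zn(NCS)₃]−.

trigonal planar

Ligand charges: each isothiocyanate is −1. With an overall charge of −1 the zinc centre must be in the +2 oxidation state.
Group 12 minus oxidation state 2 gives a d¹⁰ configuration.
Coordination number: 3.
Three ligands around a d¹⁰ centre minimise repulsion in a trigonal-planar arrangement.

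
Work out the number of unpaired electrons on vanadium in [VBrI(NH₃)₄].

3

Summing ligand charges against the 0 overall charge gives an oxidation state of +2 for vanadium.
V sits in group 5, so the d-electron count is 5 − 2 = 3.
In an octahedral field the d³ configuration is t₂g³e_g⁰ (only one arrangement possible), giving 3 unpaired electrons.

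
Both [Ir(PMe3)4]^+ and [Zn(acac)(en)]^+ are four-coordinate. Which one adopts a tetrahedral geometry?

[Zn(acac)(en)]^+

For [Ir(PMe3)4]^+: Summing ligand charges against the +1 overall charge gives an oxidation state of +1 for iridium. Iridium is a group-9 element; Ir(I) is therefore d⁸. A 5d d⁸ ion has a large crystal-field splitting; square planar leaves the high-energy d_{x²−y²} orbital empty and maximises CFSE. → square planar.
For [Zn(acac)(en)]^+: Ligand charges: each acetylacetonate is −1; ethylenediamine is neutral. With an overall charge of +1 the zinc centre must be in the +2 oxidation state. Zn sits in group 12, so the d-electron count is 12 − 2 = 10. A d¹⁰ ion has no crystal-field stabilisation preference between square planar and tetrahedral, so four ligands adopt the sterically favoured tetrahedral geometry. → tetrahedral.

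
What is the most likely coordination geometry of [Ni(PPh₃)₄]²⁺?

Summing ligand charges against the +2 overall charge gives an oxidation state of +2 for nickel.
Group 10 minus oxidation state 2 gives a d⁸ configuration.
Coordination number: 4.
Triphenylphosphine is a strong-field ligand (high in the spectrochemical series).
A 3d d⁸ ion with strong-field ligands gains enough CFSE to favour square planar over tetrahedral.

square planar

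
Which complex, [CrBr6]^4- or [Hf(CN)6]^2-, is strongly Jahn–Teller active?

[CrBr6]^4-: Ligand charges: each bromide is −1. With an overall charge of −4 the chromium centre must be in the +2 oxidation state. Group 6 minus oxidation state 2 gives a d⁴ configuration. Bromide is a weak-field ligand for a first-row metal, so the complex is high-spin. The t₂g³e_g¹ (high-spin) configuration has an unevenly filled e_g set; the Jahn–Teller theorem predicts a tetragonal distortion (typically axial elongation) to lift the degeneracy.
[Hf(CN)6]^2-: Ligand charges: each cyanide is −1. With an overall charge of −2 the hafnium centre must be in the +4 oxidation state. Hafnium is a group-4 element; Hf(IV) is therefore d⁰. The d⁰ configuration leaves the e_g set evenly filled (or empty) — no strong Jahn–Teller driving force.

[CrBr6]^4-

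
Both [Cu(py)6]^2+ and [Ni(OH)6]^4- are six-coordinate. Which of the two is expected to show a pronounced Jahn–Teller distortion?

[Cu(py)6]^2+

[Cu(py)6]^2+: Ligand charges: pyridine is neutral. With an overall charge of +2 the copper centre must be in the +2 oxidation state. Copper is a group-11 element; Cu(II) is therefore d⁹. The t₂g⁶e_g³ configuration has an unevenly filled e_g set; the Jahn–Teller theorem predicts a tetragonal distortion (typically axial elongation) to lift the degeneracy.
[Ni(OH)6]^4-: Each hydroxide is −1; balancing the −4 overall charge requires Ni(II). Group 10 minus oxidation state 2 gives a d⁸ configuration. The d⁸ configuration leaves the e_g set evenly filled (or empty) — no strong Jahn–Teller driving force.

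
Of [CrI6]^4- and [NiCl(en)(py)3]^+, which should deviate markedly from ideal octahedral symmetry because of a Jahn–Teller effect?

[CrI6]^4-: Summing ligand charges against the −4 overall charge gives an oxidation state of +2 for chromium. Cr sits in group 6, so the d-electron count is 6 − 2 = 4. Iodide is a weak-field ligand for a first-row metal, so the complex is high-spin. The t₂g³e_g¹ (high-spin) configuration has an unevenly filled e_g set; the Jahn–Teller theorem predicts a tetragonal distortion (typically axial elongation) to lift the degeneracy.
[NiCl(en)(py)3]^+: Each chloride is −1; ethylenediamine is neutral; pyridine is neutral; balancing the +1 overall charge requires Ni(II). Ni sits in group 10, so the d-electron count is 10 − 2 = 8. The d⁸ configuration leaves the e_g set evenly filled (or empty) — no strong Jahn–Teller driving force.

[CrI6]^4-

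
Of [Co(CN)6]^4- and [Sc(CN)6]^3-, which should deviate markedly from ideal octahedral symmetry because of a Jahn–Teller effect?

[Co(CN)6]^4-: Ligand charges: each cyanide is −1. With an overall charge of −4 the cobalt centre must be in the +2 oxidation state. Cobalt is a group-9 element; Co(II) is therefore d⁷. Cyanide is a strong-field ligand (high in the spectrochemical series) for a first-row metal, so the complex is low-spin. The t₂g⁶e_g¹ (low-spin) configuration has an unevenly filled e_g set; the Jahn–Teller theorem predicts a tetragonal distortion (typically axial elongation) to lift the degeneracy.
[Sc(CN)6]^3-: Each cyanide is −1; balancing the −3 overall charge requires Sc(III). Scandium is a group-3 element; Sc(III) is therefore d⁰. The d⁰ configuration leaves the e_g set evenly filled (or empty) — no strong Jahn–Teller driving force.

[Co(CN)6]^4-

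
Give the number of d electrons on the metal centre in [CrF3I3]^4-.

Summing ligand charges against the −4 overall charge gives an oxidation state of +2 for chromium.
Chromium is a group-6 element; Cr(II) is therefore d⁴.

d⁴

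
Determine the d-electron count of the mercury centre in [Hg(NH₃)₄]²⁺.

Summing ligand charges against the +2 overall charge gives an oxidation state of +2 for mercury.
Hg sits in group 12, so the d-electron count is 12 − 2 = 10.

d¹⁰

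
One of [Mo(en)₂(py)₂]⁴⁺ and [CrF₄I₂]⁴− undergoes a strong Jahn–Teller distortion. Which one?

[CrF₄I₂]⁴−

[Mo(en)₂(py)₂]⁴⁺: Ligand charges: ethylenediamine is neutral; pyridine is neutral. With an overall charge of +4 the molybdenum centre must be in the +4 oxidation state. Mo sits in group 6, so the d-electron count is 6 − 4 = 2. The d² configuration leaves the e_g set evenly filled (or empty) — no strong Jahn–Teller driving force.
[CrF₄I₂]⁴−: Each fluoride is −1; each iodide is −1; balancing the −4 overall charge requires Cr(II). Chromium is a group-6 element; Cr(II) is therefore d⁴. Fluoride and iodide are weak-field ligands for a first-row metal, so the complex is high-spin. The t₂g³e_g¹ (high-spin) configuration has an unevenly filled e_g set; the Jahn–Teller theorem predicts a tetragonal distortion (typically axial elongation) to lift the degeneracy.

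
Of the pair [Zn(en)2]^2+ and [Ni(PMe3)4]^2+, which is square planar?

For [Zn(en)2]^2+: Summing ligand charges against the +2 overall charge gives an oxidation state of +2 for zinc. Zinc is a group-12 element; Zn(II) is therefore d¹⁰. A d¹⁰ ion has no crystal-field stabilisation preference between square planar and tetrahedral, so four ligands adopt the sterically favoured tetrahedral geometry. → tetrahedral.
For [Ni(PMe3)4]^2+: Ligand charges: trimethylphosphine is neutral. With an overall charge of +2 the nickel centre must be in the +2 oxidation state. Nickel is a group-10 element; Ni(II) is therefore d⁸. Trimethylphosphine is a strong-field ligand (high in the spectrochemical series). A 3d d⁸ ion with strong-field ligands gains enough CFSE to favour square planar over tetrahedral. → square planar.

[Ni(PMe3)4]^2+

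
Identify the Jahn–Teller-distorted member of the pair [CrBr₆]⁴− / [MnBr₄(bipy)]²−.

[CrBr₆]⁴−

[CrBr₆]⁴−: Summing ligand charges against the −4 overall charge gives an oxidation state of +2 for chromium. Chromium is a group-6 element; Cr(II) is therefore d⁴. Bromide is a weak-field ligand for a first-row metal, so the complex is high-spin. The t₂g³e_g¹ (high-spin) configuration has an unevenly filled e_g set; the Jahn–Teller theorem predicts a tetragonal distortion (typically axial elongation) to lift the degeneracy.
[MnBr₄(bipy)]²−: Summing ligand charges against the −2 overall charge gives an oxidation state of +2 for manganese. Mn sits in group 7, so the d-electron count is 7 − 2 = 5. Bromide is a weak-field ligand for a first-row metal, so the complex is high-spin. The d⁵ configuration leaves the e_g set evenly filled (or empty) — no strong Jahn–Teller driving force.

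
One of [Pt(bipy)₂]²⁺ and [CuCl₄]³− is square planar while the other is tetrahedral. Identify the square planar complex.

For [Pt(bipy)₂]²⁺: 2,2′-bipyridine is neutral; balancing the +2 overall charge requires Pt(II). Pt sits in group 10, so the d-electron count is 10 − 2 = 8. A 5d d⁸ ion has a large crystal-field splitting; square planar leaves the high-energy d_{x²−y²} orbital empty and maximises CFSE. → square planar.
For [CuCl₄]³−: Each chloride is −1; balancing the −3 overall charge requires Cu(I). Cu sits in group 11, so the d-electron count is 11 − 1 = 10. A d¹⁰ ion has no crystal-field stabilisation preference between square planar and tetrahedral, so four ligands adopt the sterically favoured tetrahedral geometry. → tetrahedral.

[Pt(bipy)₂]²⁺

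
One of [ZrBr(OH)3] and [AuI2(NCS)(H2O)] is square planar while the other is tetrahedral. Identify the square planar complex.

[AuI2(NCS)(H2O)]

For [ZrBr(OH)3]: Ligand charges: each bromide is −1; each hydroxide is −1. With an overall charge of 0 the zirconium centre must be in the +4 oxidation state. Zr sits in group 4, so the d-electron count is 4 − 4 = 0. A d⁰ ion has no crystal-field stabilisation preference between square planar and tetrahedral, so four ligands adopt the sterically favoured tetrahedral geometry. → tetrahedral.
For [AuI2(NCS)(H2O)]: Each iodide is −1; each isothiocyanate is −1; water is neutral; balancing the 0 overall charge requires Au(III). Au sits in group 11, so the d-electron count is 11 − 3 = 8. A 5d d⁸ ion has a large crystal-field splitting; square planar leaves the high-energy d_{x²−y²} orbital empty and maximises CFSE. → square planar.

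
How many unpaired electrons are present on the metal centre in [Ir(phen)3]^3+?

0

Summing ligand charges against the +3 overall charge gives an oxidation state of +3 for iridium.
Ir sits in group 9, so the d-electron count is 9 − 3 = 6.
Counting donor atoms: 3×1,10-phenanthroline (bidentate) → 6 donors. Coordination number = 6.
The spin state decides the count: a 5d ion has a large Δₒ and is invariably low-spin.
An octahedral low-spin d⁶ ion is t₂g⁶e_g⁰, giving 0 unpaired electrons.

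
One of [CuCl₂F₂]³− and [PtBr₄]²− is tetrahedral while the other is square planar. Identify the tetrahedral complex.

[CuCl₂F₂]³−

For [CuCl₂F₂]³−: Ligand charges: each chloride is −1; each fluoride is −1. With an overall charge of −3 the copper centre must be in the +1 oxidation state. Copper is a group-11 element; Cu(I) is therefore d¹⁰. A d¹⁰ ion has no crystal-field stabilisation preference between square planar and tetrahedral, so four ligands adopt the sterically favoured tetrahedral geometry. → tetrahedral.
For [PtBr₄]²−: Each bromide is −1; balancing the −2 overall charge requires Pt(II). Platinum is a group-10 element; Pt(II) is therefore d⁸. A 5d d⁸ ion has a large crystal-field splitting; square planar leaves the high-energy d_{x²−y²} orbital empty and maximises CFSE. → square planar.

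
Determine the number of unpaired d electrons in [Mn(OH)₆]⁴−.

Ligand charges: each hydroxide is −1. With an overall charge of −4 the manganese centre must be in the +2 oxidation state.
Mn sits in group 7, so the d-electron count is 7 − 2 = 5.
The spin state decides the count: Hydroxide is a weak-field ligand for a first-row metal, so the complex is high-spin.
An octahedral high-spin d⁵ ion is t₂g³e_g², giving 5 unpaired electrons.

5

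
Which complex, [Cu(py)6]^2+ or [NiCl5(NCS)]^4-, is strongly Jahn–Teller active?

[Cu(py)6]^2+

[Cu(py)6]^2+: Summing ligand charges against the +2 overall charge gives an oxidation state of +2 for copper. Group 11 minus oxidation state 2 gives a d⁹ configuration. The t₂g⁶e_g³ configuration has an unevenly filled e_g set; the Jahn–Teller theorem predicts a tetragonal distortion (typically axial elongation) to lift the degeneracy.
[NiCl5(NCS)]^4-: Each chloride is −1; each isothiocyanate is −1; balancing the −4 overall charge requires Ni(II). Ni sits in group 10, so the d-electron count is 10 − 2 = 8. The d⁸ configuration leaves the e_g set evenly filled (or empty) — no strong Jahn–Teller driving force.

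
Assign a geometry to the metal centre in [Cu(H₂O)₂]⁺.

linear

Summing ligand charges against the +1 overall charge gives an oxidation state of +1 for copper.
Group 11 minus oxidation state 1 gives a d¹⁰ configuration.
Coordination number: 2.
A d¹⁰ ion with only two ligands adopts a linear arrangement (sp hybridisation; no CFSE preference).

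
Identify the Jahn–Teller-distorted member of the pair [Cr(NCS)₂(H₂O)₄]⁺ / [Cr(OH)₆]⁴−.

[Cr(OH)₆]⁴−

[Cr(NCS)₂(H₂O)₄]⁺: Each isothiocyanate is −1; water is neutral; balancing the +1 overall charge requires Cr(III). Group 6 minus oxidation state 3 gives a d³ configuration. The d³ configuration leaves the e_g set evenly filled (or empty) — no strong Jahn–Teller driving force.
[Cr(OH)₆]⁴−: Each hydroxide is −1; balancing the −4 overall charge requires Cr(II). Group 6 minus oxidation state 2 gives a d⁴ configuration. Hydroxide is a weak-field ligand for a first-row metal, so the complex is high-spin. The t₂g³e_g¹ (high-spin) configuration has an unevenly filled e_g set; the Jahn–Teller theorem predicts a tetragonal distortion (typically axial elongation) to lift the degeneracy.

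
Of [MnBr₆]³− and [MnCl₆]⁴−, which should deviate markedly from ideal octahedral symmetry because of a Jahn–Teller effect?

[MnBr₆]³−

[MnBr₆]³−: Each bromide is −1; balancing the −3 overall charge requires Mn(III). Group 7 minus oxidation state 3 gives a d⁴ configuration. Bromide is a weak-field ligand for a first-row metal, so the complex is high-spin. The t₂g³e_g¹ (high-spin) configuration has an unevenly filled e_g set; the Jahn–Teller theorem predicts a tetragonal distortion (typically axial elongation) to lift the degeneracy.
[MnCl₆]⁴−: Each chloride is −1; balancing the −4 overall charge requires Mn(II). Group 7 minus oxidation state 2 gives a d⁵ configuration. Chloride is a weak-field ligand for a first-row metal, so the complex is high-spin. The d⁵ configuration leaves the e_g set evenly filled (or empty) — no strong Jahn–Teller driving force.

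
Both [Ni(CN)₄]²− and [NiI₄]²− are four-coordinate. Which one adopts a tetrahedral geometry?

[NiI₄]²−

For [Ni(CN)₄]²−: Ligand charges: each cyanide is −1. With an overall charge of −2 the nickel centre must be in the +2 oxidation state. Ni sits in group 10, so the d-electron count is 10 − 2 = 8. Cyanide is a strong-field ligand (high in the spectrochemical series). A 3d d⁸ ion with strong-field ligands gains enough CFSE to favour square planar over tetrahedral. → square planar.
For [NiI₄]²−: Ligand charges: each iodide is −1. With an overall charge of −2 the nickel centre must be in the +2 oxidation state. Ni sits in group 10, so the d-electron count is 10 − 2 = 8. Iodide is a weak-field ligand. With weak-field ligands the CFSE gain from square planar is small, so a 3d d⁸ ion takes the sterically preferred tetrahedral geometry. → tetrahedral.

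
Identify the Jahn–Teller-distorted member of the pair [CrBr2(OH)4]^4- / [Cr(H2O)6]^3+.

[CrBr2(OH)4]^4-: Each bromide is −1; each hydroxide is −1; balancing the −4 overall charge requires Cr(II). Cr sits in group 6, so the d-electron count is 6 − 2 = 4. Bromide and hydroxide are weak-field ligands for a first-row metal, so the complex is high-spin. The t₂g³e_g¹ (high-spin) configuration has an unevenly filled e_g set; the Jahn–Teller theorem predicts a tetragonal distortion (typically axial elongation) to lift the degeneracy.
[Cr(H2O)6]^3+: Water is neutral; balancing the +3 overall charge requires Cr(III). Chromium is a group-6 element; Cr(III) is therefore d³. The d³ configuration leaves the e_g set evenly filled (or empty) — no strong Jahn–Teller driving force.

[CrBr2(OH)4]^4-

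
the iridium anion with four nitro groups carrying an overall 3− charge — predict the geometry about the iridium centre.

Each nitro (N-bound nitrite) is −1; balancing the −3 overall charge requires Ir(I).
Group 9 minus oxidation state 1 gives a d⁸ configuration.
Coordination number: 4.
A 5d d⁸ ion has a large crystal-field splitting; square planar leaves the high-energy d_{x²−y²} orbital empty and maximises CFSE.

square planar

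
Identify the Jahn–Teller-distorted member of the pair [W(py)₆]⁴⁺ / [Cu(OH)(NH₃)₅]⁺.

[W(py)₆]⁴⁺: Pyridine is neutral; balancing the +4 overall charge requires W(IV). Group 6 minus oxidation state 4 gives a d² configuration. The d² configuration leaves the e_g set evenly filled (or empty) — no strong Jahn–Teller driving force.
[Cu(OH)(NH₃)₅]⁺: Each hydroxide is −1; ammonia is neutral; balancing the +1 overall charge requires Cu(II). Group 11 minus oxidation state 2 gives a d⁹ configuration. The t₂g⁶e_g³ configuration has an unevenly filled e_g set; the Jahn–Teller theorem predicts a tetragonal distortion (typically axial elongation) to lift the degeneracy.

[Cu(OH)(NH₃)₅]⁺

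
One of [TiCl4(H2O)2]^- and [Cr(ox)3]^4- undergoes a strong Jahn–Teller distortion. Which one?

[TiCl4(H2O)2]^-: Each chloride is −1; water is neutral; balancing the −1 overall charge requires Ti(III). Group 4 minus oxidation state 3 gives a d¹ configuration. The d¹ configuration leaves the e_g set evenly filled (or empty) — no strong Jahn–Teller driving force.
[Cr(ox)3]^4-: Each oxalate is −2; balancing the −4 overall charge requires Cr(II). Chromium is a group-6 element; Cr(II) is therefore d⁴. Oxalate is a weak-field ligand for a first-row metal, so the complex is high-spin. The t₂g³e_g¹ (high-spin) configuration has an unevenly filled e_g set; the Jahn–Teller theorem predicts a tetragonal distortion (typically axial elongation) to lift the degeneracy.

[Cr(ox)3]^4-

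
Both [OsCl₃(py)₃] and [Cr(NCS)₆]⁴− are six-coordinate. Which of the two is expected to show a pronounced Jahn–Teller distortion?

[OsCl₃(py)₃]: Each chloride is −1; pyridine is neutral; balancing the 0 overall charge requires Os(III). Os sits in group 8, so the d-electron count is 8 − 3 = 5. A 5d ion has a large Δₒ and is invariably low-spin. The d⁵ configuration leaves the e_g set evenly filled (or empty) — no strong Jahn–Teller driving force.
[Cr(NCS)₆]⁴−: Summing ligand charges against the −4 overall charge gives an oxidation state of +2 for chromium. Group 6 minus oxidation state 2 gives a d⁴ configuration. Isothiocyanate is a weak-field ligand for a first-row metal, so the complex is high-spin. The t₂g³e_g¹ (high-spin) configuration has an unevenly filled e_g set; the Jahn–Teller theorem predicts a tetragonal distortion (typically axial elongation) to lift the degeneracy.

[Cr(NCS)₆]⁴−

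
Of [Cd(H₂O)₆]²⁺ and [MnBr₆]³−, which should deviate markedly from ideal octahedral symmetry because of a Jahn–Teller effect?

[MnBr₆]³−

[Cd(H₂O)₆]²⁺: Water is neutral; balancing the +2 overall charge requires Cd(II). Group 12 minus oxidation state 2 gives a d¹⁰ configuration. The d¹⁰ configuration leaves the e_g set evenly filled (or empty) — no strong Jahn–Teller driving force.
[MnBr₆]³−: Each bromide is −1; balancing the −3 overall charge requires Mn(III). Manganese is a group-7 element; Mn(III) is therefore d⁴. Bromide is a weak-field ligand for a first-row metal, so the complex is high-spin. The t₂g³e_g¹ (high-spin) configuration has an unevenly filled e_g set; the Jahn–Teller theorem predicts a tetragonal distortion (typically axial elongation) to lift the degeneracy.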